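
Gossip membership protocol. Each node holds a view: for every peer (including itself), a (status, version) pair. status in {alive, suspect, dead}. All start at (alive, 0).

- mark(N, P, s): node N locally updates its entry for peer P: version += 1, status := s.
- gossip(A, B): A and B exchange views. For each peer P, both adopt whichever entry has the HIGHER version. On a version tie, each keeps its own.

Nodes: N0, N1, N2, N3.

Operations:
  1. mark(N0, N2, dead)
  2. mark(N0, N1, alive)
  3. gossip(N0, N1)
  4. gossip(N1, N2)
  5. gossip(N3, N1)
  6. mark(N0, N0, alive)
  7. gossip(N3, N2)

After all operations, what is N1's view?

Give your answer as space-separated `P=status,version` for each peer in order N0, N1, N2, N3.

Op 1: N0 marks N2=dead -> (dead,v1)
Op 2: N0 marks N1=alive -> (alive,v1)
Op 3: gossip N0<->N1 -> N0.N0=(alive,v0) N0.N1=(alive,v1) N0.N2=(dead,v1) N0.N3=(alive,v0) | N1.N0=(alive,v0) N1.N1=(alive,v1) N1.N2=(dead,v1) N1.N3=(alive,v0)
Op 4: gossip N1<->N2 -> N1.N0=(alive,v0) N1.N1=(alive,v1) N1.N2=(dead,v1) N1.N3=(alive,v0) | N2.N0=(alive,v0) N2.N1=(alive,v1) N2.N2=(dead,v1) N2.N3=(alive,v0)
Op 5: gossip N3<->N1 -> N3.N0=(alive,v0) N3.N1=(alive,v1) N3.N2=(dead,v1) N3.N3=(alive,v0) | N1.N0=(alive,v0) N1.N1=(alive,v1) N1.N2=(dead,v1) N1.N3=(alive,v0)
Op 6: N0 marks N0=alive -> (alive,v1)
Op 7: gossip N3<->N2 -> N3.N0=(alive,v0) N3.N1=(alive,v1) N3.N2=(dead,v1) N3.N3=(alive,v0) | N2.N0=(alive,v0) N2.N1=(alive,v1) N2.N2=(dead,v1) N2.N3=(alive,v0)

Answer: N0=alive,0 N1=alive,1 N2=dead,1 N3=alive,0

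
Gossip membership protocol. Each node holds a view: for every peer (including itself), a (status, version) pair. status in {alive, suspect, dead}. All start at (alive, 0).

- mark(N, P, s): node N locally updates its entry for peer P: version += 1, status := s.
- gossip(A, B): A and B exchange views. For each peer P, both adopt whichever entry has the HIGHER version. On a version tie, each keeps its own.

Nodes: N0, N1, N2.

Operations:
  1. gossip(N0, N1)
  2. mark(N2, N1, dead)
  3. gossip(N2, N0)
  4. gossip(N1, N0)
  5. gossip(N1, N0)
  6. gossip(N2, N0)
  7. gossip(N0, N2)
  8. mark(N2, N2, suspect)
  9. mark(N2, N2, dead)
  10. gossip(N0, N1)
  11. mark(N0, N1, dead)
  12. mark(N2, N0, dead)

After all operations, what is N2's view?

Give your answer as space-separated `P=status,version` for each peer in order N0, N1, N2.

Answer: N0=dead,1 N1=dead,1 N2=dead,2

Derivation:
Op 1: gossip N0<->N1 -> N0.N0=(alive,v0) N0.N1=(alive,v0) N0.N2=(alive,v0) | N1.N0=(alive,v0) N1.N1=(alive,v0) N1.N2=(alive,v0)
Op 2: N2 marks N1=dead -> (dead,v1)
Op 3: gossip N2<->N0 -> N2.N0=(alive,v0) N2.N1=(dead,v1) N2.N2=(alive,v0) | N0.N0=(alive,v0) N0.N1=(dead,v1) N0.N2=(alive,v0)
Op 4: gossip N1<->N0 -> N1.N0=(alive,v0) N1.N1=(dead,v1) N1.N2=(alive,v0) | N0.N0=(alive,v0) N0.N1=(dead,v1) N0.N2=(alive,v0)
Op 5: gossip N1<->N0 -> N1.N0=(alive,v0) N1.N1=(dead,v1) N1.N2=(alive,v0) | N0.N0=(alive,v0) N0.N1=(dead,v1) N0.N2=(alive,v0)
Op 6: gossip N2<->N0 -> N2.N0=(alive,v0) N2.N1=(dead,v1) N2.N2=(alive,v0) | N0.N0=(alive,v0) N0.N1=(dead,v1) N0.N2=(alive,v0)
Op 7: gossip N0<->N2 -> N0.N0=(alive,v0) N0.N1=(dead,v1) N0.N2=(alive,v0) | N2.N0=(alive,v0) N2.N1=(dead,v1) N2.N2=(alive,v0)
Op 8: N2 marks N2=suspect -> (suspect,v1)
Op 9: N2 marks N2=dead -> (dead,v2)
Op 10: gossip N0<->N1 -> N0.N0=(alive,v0) N0.N1=(dead,v1) N0.N2=(alive,v0) | N1.N0=(alive,v0) N1.N1=(dead,v1) N1.N2=(alive,v0)
Op 11: N0 marks N1=dead -> (dead,v2)
Op 12: N2 marks N0=dead -> (dead,v1)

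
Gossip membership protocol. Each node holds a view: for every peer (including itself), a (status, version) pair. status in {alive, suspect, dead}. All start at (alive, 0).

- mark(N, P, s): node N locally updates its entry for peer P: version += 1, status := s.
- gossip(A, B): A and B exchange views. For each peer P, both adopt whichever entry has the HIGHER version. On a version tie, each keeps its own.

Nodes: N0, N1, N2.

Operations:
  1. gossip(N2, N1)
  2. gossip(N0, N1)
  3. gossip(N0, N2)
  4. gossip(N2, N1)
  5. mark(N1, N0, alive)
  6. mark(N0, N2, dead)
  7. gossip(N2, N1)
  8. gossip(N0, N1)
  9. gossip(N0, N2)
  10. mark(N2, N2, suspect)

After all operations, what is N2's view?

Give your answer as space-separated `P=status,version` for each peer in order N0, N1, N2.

Answer: N0=alive,1 N1=alive,0 N2=suspect,2

Derivation:
Op 1: gossip N2<->N1 -> N2.N0=(alive,v0) N2.N1=(alive,v0) N2.N2=(alive,v0) | N1.N0=(alive,v0) N1.N1=(alive,v0) N1.N2=(alive,v0)
Op 2: gossip N0<->N1 -> N0.N0=(alive,v0) N0.N1=(alive,v0) N0.N2=(alive,v0) | N1.N0=(alive,v0) N1.N1=(alive,v0) N1.N2=(alive,v0)
Op 3: gossip N0<->N2 -> N0.N0=(alive,v0) N0.N1=(alive,v0) N0.N2=(alive,v0) | N2.N0=(alive,v0) N2.N1=(alive,v0) N2.N2=(alive,v0)
Op 4: gossip N2<->N1 -> N2.N0=(alive,v0) N2.N1=(alive,v0) N2.N2=(alive,v0) | N1.N0=(alive,v0) N1.N1=(alive,v0) N1.N2=(alive,v0)
Op 5: N1 marks N0=alive -> (alive,v1)
Op 6: N0 marks N2=dead -> (dead,v1)
Op 7: gossip N2<->N1 -> N2.N0=(alive,v1) N2.N1=(alive,v0) N2.N2=(alive,v0) | N1.N0=(alive,v1) N1.N1=(alive,v0) N1.N2=(alive,v0)
Op 8: gossip N0<->N1 -> N0.N0=(alive,v1) N0.N1=(alive,v0) N0.N2=(dead,v1) | N1.N0=(alive,v1) N1.N1=(alive,v0) N1.N2=(dead,v1)
Op 9: gossip N0<->N2 -> N0.N0=(alive,v1) N0.N1=(alive,v0) N0.N2=(dead,v1) | N2.N0=(alive,v1) N2.N1=(alive,v0) N2.N2=(dead,v1)
Op 10: N2 marks N2=suspect -> (suspect,v2)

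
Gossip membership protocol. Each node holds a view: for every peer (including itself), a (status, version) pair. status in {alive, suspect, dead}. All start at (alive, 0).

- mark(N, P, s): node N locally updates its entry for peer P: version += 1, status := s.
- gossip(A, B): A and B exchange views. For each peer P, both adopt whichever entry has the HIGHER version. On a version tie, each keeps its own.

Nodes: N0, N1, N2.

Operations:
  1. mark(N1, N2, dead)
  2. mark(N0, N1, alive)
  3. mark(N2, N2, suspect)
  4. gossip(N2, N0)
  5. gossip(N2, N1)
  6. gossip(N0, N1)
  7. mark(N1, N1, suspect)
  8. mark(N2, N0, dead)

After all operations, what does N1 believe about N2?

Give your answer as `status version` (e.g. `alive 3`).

Answer: dead 1

Derivation:
Op 1: N1 marks N2=dead -> (dead,v1)
Op 2: N0 marks N1=alive -> (alive,v1)
Op 3: N2 marks N2=suspect -> (suspect,v1)
Op 4: gossip N2<->N0 -> N2.N0=(alive,v0) N2.N1=(alive,v1) N2.N2=(suspect,v1) | N0.N0=(alive,v0) N0.N1=(alive,v1) N0.N2=(suspect,v1)
Op 5: gossip N2<->N1 -> N2.N0=(alive,v0) N2.N1=(alive,v1) N2.N2=(suspect,v1) | N1.N0=(alive,v0) N1.N1=(alive,v1) N1.N2=(dead,v1)
Op 6: gossip N0<->N1 -> N0.N0=(alive,v0) N0.N1=(alive,v1) N0.N2=(suspect,v1) | N1.N0=(alive,v0) N1.N1=(alive,v1) N1.N2=(dead,v1)
Op 7: N1 marks N1=suspect -> (suspect,v2)
Op 8: N2 marks N0=dead -> (dead,v1)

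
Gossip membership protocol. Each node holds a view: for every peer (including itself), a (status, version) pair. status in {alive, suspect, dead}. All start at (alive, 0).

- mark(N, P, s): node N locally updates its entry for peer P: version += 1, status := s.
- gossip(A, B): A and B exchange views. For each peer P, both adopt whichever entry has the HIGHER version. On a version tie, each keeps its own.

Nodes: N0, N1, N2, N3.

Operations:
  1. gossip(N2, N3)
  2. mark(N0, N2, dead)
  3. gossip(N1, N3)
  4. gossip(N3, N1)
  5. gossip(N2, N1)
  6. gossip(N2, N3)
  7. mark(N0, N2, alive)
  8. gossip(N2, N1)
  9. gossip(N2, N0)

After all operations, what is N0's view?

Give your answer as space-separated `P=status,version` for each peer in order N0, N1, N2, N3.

Answer: N0=alive,0 N1=alive,0 N2=alive,2 N3=alive,0

Derivation:
Op 1: gossip N2<->N3 -> N2.N0=(alive,v0) N2.N1=(alive,v0) N2.N2=(alive,v0) N2.N3=(alive,v0) | N3.N0=(alive,v0) N3.N1=(alive,v0) N3.N2=(alive,v0) N3.N3=(alive,v0)
Op 2: N0 marks N2=dead -> (dead,v1)
Op 3: gossip N1<->N3 -> N1.N0=(alive,v0) N1.N1=(alive,v0) N1.N2=(alive,v0) N1.N3=(alive,v0) | N3.N0=(alive,v0) N3.N1=(alive,v0) N3.N2=(alive,v0) N3.N3=(alive,v0)
Op 4: gossip N3<->N1 -> N3.N0=(alive,v0) N3.N1=(alive,v0) N3.N2=(alive,v0) N3.N3=(alive,v0) | N1.N0=(alive,v0) N1.N1=(alive,v0) N1.N2=(alive,v0) N1.N3=(alive,v0)
Op 5: gossip N2<->N1 -> N2.N0=(alive,v0) N2.N1=(alive,v0) N2.N2=(alive,v0) N2.N3=(alive,v0) | N1.N0=(alive,v0) N1.N1=(alive,v0) N1.N2=(alive,v0) N1.N3=(alive,v0)
Op 6: gossip N2<->N3 -> N2.N0=(alive,v0) N2.N1=(alive,v0) N2.N2=(alive,v0) N2.N3=(alive,v0) | N3.N0=(alive,v0) N3.N1=(alive,v0) N3.N2=(alive,v0) N3.N3=(alive,v0)
Op 7: N0 marks N2=alive -> (alive,v2)
Op 8: gossip N2<->N1 -> N2.N0=(alive,v0) N2.N1=(alive,v0) N2.N2=(alive,v0) N2.N3=(alive,v0) | N1.N0=(alive,v0) N1.N1=(alive,v0) N1.N2=(alive,v0) N1.N3=(alive,v0)
Op 9: gossip N2<->N0 -> N2.N0=(alive,v0) N2.N1=(alive,v0) N2.N2=(alive,v2) N2.N3=(alive,v0) | N0.N0=(alive,v0) N0.N1=(alive,v0) N0.N2=(alive,v2) N0.N3=(alive,v0)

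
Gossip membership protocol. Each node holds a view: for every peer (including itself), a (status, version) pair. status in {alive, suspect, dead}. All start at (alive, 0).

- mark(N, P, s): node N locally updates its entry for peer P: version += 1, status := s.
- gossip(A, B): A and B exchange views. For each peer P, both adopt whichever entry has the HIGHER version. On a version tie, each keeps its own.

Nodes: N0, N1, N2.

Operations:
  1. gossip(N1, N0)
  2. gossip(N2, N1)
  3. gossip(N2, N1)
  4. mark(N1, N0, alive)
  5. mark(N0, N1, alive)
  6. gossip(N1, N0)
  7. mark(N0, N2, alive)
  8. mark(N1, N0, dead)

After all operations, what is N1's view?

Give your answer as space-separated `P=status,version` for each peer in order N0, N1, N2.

Op 1: gossip N1<->N0 -> N1.N0=(alive,v0) N1.N1=(alive,v0) N1.N2=(alive,v0) | N0.N0=(alive,v0) N0.N1=(alive,v0) N0.N2=(alive,v0)
Op 2: gossip N2<->N1 -> N2.N0=(alive,v0) N2.N1=(alive,v0) N2.N2=(alive,v0) | N1.N0=(alive,v0) N1.N1=(alive,v0) N1.N2=(alive,v0)
Op 3: gossip N2<->N1 -> N2.N0=(alive,v0) N2.N1=(alive,v0) N2.N2=(alive,v0) | N1.N0=(alive,v0) N1.N1=(alive,v0) N1.N2=(alive,v0)
Op 4: N1 marks N0=alive -> (alive,v1)
Op 5: N0 marks N1=alive -> (alive,v1)
Op 6: gossip N1<->N0 -> N1.N0=(alive,v1) N1.N1=(alive,v1) N1.N2=(alive,v0) | N0.N0=(alive,v1) N0.N1=(alive,v1) N0.N2=(alive,v0)
Op 7: N0 marks N2=alive -> (alive,v1)
Op 8: N1 marks N0=dead -> (dead,v2)

Answer: N0=dead,2 N1=alive,1 N2=alive,0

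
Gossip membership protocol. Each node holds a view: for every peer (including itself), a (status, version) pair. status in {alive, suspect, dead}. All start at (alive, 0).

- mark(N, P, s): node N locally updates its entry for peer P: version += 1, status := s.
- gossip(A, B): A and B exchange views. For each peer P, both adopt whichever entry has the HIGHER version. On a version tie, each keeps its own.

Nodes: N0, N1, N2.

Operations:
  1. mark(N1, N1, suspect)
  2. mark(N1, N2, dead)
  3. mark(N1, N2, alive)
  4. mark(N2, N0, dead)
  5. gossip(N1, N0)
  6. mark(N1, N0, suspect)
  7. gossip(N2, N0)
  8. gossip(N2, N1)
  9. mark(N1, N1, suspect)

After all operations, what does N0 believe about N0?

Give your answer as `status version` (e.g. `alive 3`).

Answer: dead 1

Derivation:
Op 1: N1 marks N1=suspect -> (suspect,v1)
Op 2: N1 marks N2=dead -> (dead,v1)
Op 3: N1 marks N2=alive -> (alive,v2)
Op 4: N2 marks N0=dead -> (dead,v1)
Op 5: gossip N1<->N0 -> N1.N0=(alive,v0) N1.N1=(suspect,v1) N1.N2=(alive,v2) | N0.N0=(alive,v0) N0.N1=(suspect,v1) N0.N2=(alive,v2)
Op 6: N1 marks N0=suspect -> (suspect,v1)
Op 7: gossip N2<->N0 -> N2.N0=(dead,v1) N2.N1=(suspect,v1) N2.N2=(alive,v2) | N0.N0=(dead,v1) N0.N1=(suspect,v1) N0.N2=(alive,v2)
Op 8: gossip N2<->N1 -> N2.N0=(dead,v1) N2.N1=(suspect,v1) N2.N2=(alive,v2) | N1.N0=(suspect,v1) N1.N1=(suspect,v1) N1.N2=(alive,v2)
Op 9: N1 marks N1=suspect -> (suspect,v2)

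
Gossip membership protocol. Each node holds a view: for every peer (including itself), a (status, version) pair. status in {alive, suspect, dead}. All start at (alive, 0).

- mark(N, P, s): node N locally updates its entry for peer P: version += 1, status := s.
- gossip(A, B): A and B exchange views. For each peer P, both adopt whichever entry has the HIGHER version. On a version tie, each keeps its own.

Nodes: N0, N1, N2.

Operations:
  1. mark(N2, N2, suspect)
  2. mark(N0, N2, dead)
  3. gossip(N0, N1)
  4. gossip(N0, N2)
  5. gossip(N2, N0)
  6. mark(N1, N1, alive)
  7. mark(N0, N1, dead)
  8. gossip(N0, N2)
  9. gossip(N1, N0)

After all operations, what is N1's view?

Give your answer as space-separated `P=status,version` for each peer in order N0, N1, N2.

Answer: N0=alive,0 N1=alive,1 N2=dead,1

Derivation:
Op 1: N2 marks N2=suspect -> (suspect,v1)
Op 2: N0 marks N2=dead -> (dead,v1)
Op 3: gossip N0<->N1 -> N0.N0=(alive,v0) N0.N1=(alive,v0) N0.N2=(dead,v1) | N1.N0=(alive,v0) N1.N1=(alive,v0) N1.N2=(dead,v1)
Op 4: gossip N0<->N2 -> N0.N0=(alive,v0) N0.N1=(alive,v0) N0.N2=(dead,v1) | N2.N0=(alive,v0) N2.N1=(alive,v0) N2.N2=(suspect,v1)
Op 5: gossip N2<->N0 -> N2.N0=(alive,v0) N2.N1=(alive,v0) N2.N2=(suspect,v1) | N0.N0=(alive,v0) N0.N1=(alive,v0) N0.N2=(dead,v1)
Op 6: N1 marks N1=alive -> (alive,v1)
Op 7: N0 marks N1=dead -> (dead,v1)
Op 8: gossip N0<->N2 -> N0.N0=(alive,v0) N0.N1=(dead,v1) N0.N2=(dead,v1) | N2.N0=(alive,v0) N2.N1=(dead,v1) N2.N2=(suspect,v1)
Op 9: gossip N1<->N0 -> N1.N0=(alive,v0) N1.N1=(alive,v1) N1.N2=(dead,v1) | N0.N0=(alive,v0) N0.N1=(dead,v1) N0.N2=(dead,v1)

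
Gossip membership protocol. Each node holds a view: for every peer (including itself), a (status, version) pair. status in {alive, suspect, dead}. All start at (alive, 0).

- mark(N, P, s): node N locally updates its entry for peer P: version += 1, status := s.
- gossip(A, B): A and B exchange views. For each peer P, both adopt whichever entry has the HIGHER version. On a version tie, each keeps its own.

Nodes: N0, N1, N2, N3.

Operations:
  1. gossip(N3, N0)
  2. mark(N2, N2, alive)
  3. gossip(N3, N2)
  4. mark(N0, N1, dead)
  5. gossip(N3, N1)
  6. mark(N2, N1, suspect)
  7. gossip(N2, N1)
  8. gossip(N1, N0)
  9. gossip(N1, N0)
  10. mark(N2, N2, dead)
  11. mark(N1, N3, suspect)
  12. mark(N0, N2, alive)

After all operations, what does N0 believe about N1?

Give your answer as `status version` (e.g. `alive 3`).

Answer: dead 1

Derivation:
Op 1: gossip N3<->N0 -> N3.N0=(alive,v0) N3.N1=(alive,v0) N3.N2=(alive,v0) N3.N3=(alive,v0) | N0.N0=(alive,v0) N0.N1=(alive,v0) N0.N2=(alive,v0) N0.N3=(alive,v0)
Op 2: N2 marks N2=alive -> (alive,v1)
Op 3: gossip N3<->N2 -> N3.N0=(alive,v0) N3.N1=(alive,v0) N3.N2=(alive,v1) N3.N3=(alive,v0) | N2.N0=(alive,v0) N2.N1=(alive,v0) N2.N2=(alive,v1) N2.N3=(alive,v0)
Op 4: N0 marks N1=dead -> (dead,v1)
Op 5: gossip N3<->N1 -> N3.N0=(alive,v0) N3.N1=(alive,v0) N3.N2=(alive,v1) N3.N3=(alive,v0) | N1.N0=(alive,v0) N1.N1=(alive,v0) N1.N2=(alive,v1) N1.N3=(alive,v0)
Op 6: N2 marks N1=suspect -> (suspect,v1)
Op 7: gossip N2<->N1 -> N2.N0=(alive,v0) N2.N1=(suspect,v1) N2.N2=(alive,v1) N2.N3=(alive,v0) | N1.N0=(alive,v0) N1.N1=(suspect,v1) N1.N2=(alive,v1) N1.N3=(alive,v0)
Op 8: gossip N1<->N0 -> N1.N0=(alive,v0) N1.N1=(suspect,v1) N1.N2=(alive,v1) N1.N3=(alive,v0) | N0.N0=(alive,v0) N0.N1=(dead,v1) N0.N2=(alive,v1) N0.N3=(alive,v0)
Op 9: gossip N1<->N0 -> N1.N0=(alive,v0) N1.N1=(suspect,v1) N1.N2=(alive,v1) N1.N3=(alive,v0) | N0.N0=(alive,v0) N0.N1=(dead,v1) N0.N2=(alive,v1) N0.N3=(alive,v0)
Op 10: N2 marks N2=dead -> (dead,v2)
Op 11: N1 marks N3=suspect -> (suspect,v1)
Op 12: N0 marks N2=alive -> (alive,v2)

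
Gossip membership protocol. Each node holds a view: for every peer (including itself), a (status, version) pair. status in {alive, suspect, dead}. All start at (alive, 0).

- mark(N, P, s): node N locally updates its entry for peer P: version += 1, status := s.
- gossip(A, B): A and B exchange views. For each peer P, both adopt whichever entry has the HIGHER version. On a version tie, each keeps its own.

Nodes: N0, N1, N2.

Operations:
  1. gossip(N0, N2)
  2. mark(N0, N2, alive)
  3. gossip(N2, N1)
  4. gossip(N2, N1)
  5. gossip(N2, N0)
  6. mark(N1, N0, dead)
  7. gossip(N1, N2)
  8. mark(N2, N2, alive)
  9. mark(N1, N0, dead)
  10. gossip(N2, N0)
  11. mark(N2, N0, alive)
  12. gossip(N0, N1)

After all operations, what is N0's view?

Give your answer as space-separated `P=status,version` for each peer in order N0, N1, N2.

Answer: N0=dead,2 N1=alive,0 N2=alive,2

Derivation:
Op 1: gossip N0<->N2 -> N0.N0=(alive,v0) N0.N1=(alive,v0) N0.N2=(alive,v0) | N2.N0=(alive,v0) N2.N1=(alive,v0) N2.N2=(alive,v0)
Op 2: N0 marks N2=alive -> (alive,v1)
Op 3: gossip N2<->N1 -> N2.N0=(alive,v0) N2.N1=(alive,v0) N2.N2=(alive,v0) | N1.N0=(alive,v0) N1.N1=(alive,v0) N1.N2=(alive,v0)
Op 4: gossip N2<->N1 -> N2.N0=(alive,v0) N2.N1=(alive,v0) N2.N2=(alive,v0) | N1.N0=(alive,v0) N1.N1=(alive,v0) N1.N2=(alive,v0)
Op 5: gossip N2<->N0 -> N2.N0=(alive,v0) N2.N1=(alive,v0) N2.N2=(alive,v1) | N0.N0=(alive,v0) N0.N1=(alive,v0) N0.N2=(alive,v1)
Op 6: N1 marks N0=dead -> (dead,v1)
Op 7: gossip N1<->N2 -> N1.N0=(dead,v1) N1.N1=(alive,v0) N1.N2=(alive,v1) | N2.N0=(dead,v1) N2.N1=(alive,v0) N2.N2=(alive,v1)
Op 8: N2 marks N2=alive -> (alive,v2)
Op 9: N1 marks N0=dead -> (dead,v2)
Op 10: gossip N2<->N0 -> N2.N0=(dead,v1) N2.N1=(alive,v0) N2.N2=(alive,v2) | N0.N0=(dead,v1) N0.N1=(alive,v0) N0.N2=(alive,v2)
Op 11: N2 marks N0=alive -> (alive,v2)
Op 12: gossip N0<->N1 -> N0.N0=(dead,v2) N0.N1=(alive,v0) N0.N2=(alive,v2) | N1.N0=(dead,v2) N1.N1=(alive,v0) N1.N2=(alive,v2)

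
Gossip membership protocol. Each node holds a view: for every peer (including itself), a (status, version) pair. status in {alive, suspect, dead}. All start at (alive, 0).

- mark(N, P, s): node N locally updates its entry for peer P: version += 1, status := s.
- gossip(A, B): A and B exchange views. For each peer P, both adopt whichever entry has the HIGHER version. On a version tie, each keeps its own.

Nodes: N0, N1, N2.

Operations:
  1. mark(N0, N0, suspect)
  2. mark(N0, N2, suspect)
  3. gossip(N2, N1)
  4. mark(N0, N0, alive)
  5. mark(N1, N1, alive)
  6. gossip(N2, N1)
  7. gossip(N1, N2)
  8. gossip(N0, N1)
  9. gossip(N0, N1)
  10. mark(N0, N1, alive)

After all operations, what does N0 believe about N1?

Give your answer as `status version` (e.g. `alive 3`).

Answer: alive 2

Derivation:
Op 1: N0 marks N0=suspect -> (suspect,v1)
Op 2: N0 marks N2=suspect -> (suspect,v1)
Op 3: gossip N2<->N1 -> N2.N0=(alive,v0) N2.N1=(alive,v0) N2.N2=(alive,v0) | N1.N0=(alive,v0) N1.N1=(alive,v0) N1.N2=(alive,v0)
Op 4: N0 marks N0=alive -> (alive,v2)
Op 5: N1 marks N1=alive -> (alive,v1)
Op 6: gossip N2<->N1 -> N2.N0=(alive,v0) N2.N1=(alive,v1) N2.N2=(alive,v0) | N1.N0=(alive,v0) N1.N1=(alive,v1) N1.N2=(alive,v0)
Op 7: gossip N1<->N2 -> N1.N0=(alive,v0) N1.N1=(alive,v1) N1.N2=(alive,v0) | N2.N0=(alive,v0) N2.N1=(alive,v1) N2.N2=(alive,v0)
Op 8: gossip N0<->N1 -> N0.N0=(alive,v2) N0.N1=(alive,v1) N0.N2=(suspect,v1) | N1.N0=(alive,v2) N1.N1=(alive,v1) N1.N2=(suspect,v1)
Op 9: gossip N0<->N1 -> N0.N0=(alive,v2) N0.N1=(alive,v1) N0.N2=(suspect,v1) | N1.N0=(alive,v2) N1.N1=(alive,v1) N1.N2=(suspect,v1)
Op 10: N0 marks N1=alive -> (alive,v2)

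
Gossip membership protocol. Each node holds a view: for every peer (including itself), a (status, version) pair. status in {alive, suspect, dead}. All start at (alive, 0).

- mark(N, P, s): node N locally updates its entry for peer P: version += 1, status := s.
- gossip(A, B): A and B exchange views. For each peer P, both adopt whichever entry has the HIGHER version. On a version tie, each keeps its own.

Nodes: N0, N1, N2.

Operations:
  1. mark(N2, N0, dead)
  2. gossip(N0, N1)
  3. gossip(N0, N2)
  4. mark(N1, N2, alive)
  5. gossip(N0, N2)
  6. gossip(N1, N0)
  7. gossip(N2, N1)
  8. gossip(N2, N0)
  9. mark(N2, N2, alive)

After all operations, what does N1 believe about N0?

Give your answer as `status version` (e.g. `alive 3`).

Answer: dead 1

Derivation:
Op 1: N2 marks N0=dead -> (dead,v1)
Op 2: gossip N0<->N1 -> N0.N0=(alive,v0) N0.N1=(alive,v0) N0.N2=(alive,v0) | N1.N0=(alive,v0) N1.N1=(alive,v0) N1.N2=(alive,v0)
Op 3: gossip N0<->N2 -> N0.N0=(dead,v1) N0.N1=(alive,v0) N0.N2=(alive,v0) | N2.N0=(dead,v1) N2.N1=(alive,v0) N2.N2=(alive,v0)
Op 4: N1 marks N2=alive -> (alive,v1)
Op 5: gossip N0<->N2 -> N0.N0=(dead,v1) N0.N1=(alive,v0) N0.N2=(alive,v0) | N2.N0=(dead,v1) N2.N1=(alive,v0) N2.N2=(alive,v0)
Op 6: gossip N1<->N0 -> N1.N0=(dead,v1) N1.N1=(alive,v0) N1.N2=(alive,v1) | N0.N0=(dead,v1) N0.N1=(alive,v0) N0.N2=(alive,v1)
Op 7: gossip N2<->N1 -> N2.N0=(dead,v1) N2.N1=(alive,v0) N2.N2=(alive,v1) | N1.N0=(dead,v1) N1.N1=(alive,v0) N1.N2=(alive,v1)
Op 8: gossip N2<->N0 -> N2.N0=(dead,v1) N2.N1=(alive,v0) N2.N2=(alive,v1) | N0.N0=(dead,v1) N0.N1=(alive,v0) N0.N2=(alive,v1)
Op 9: N2 marks N2=alive -> (alive,v2)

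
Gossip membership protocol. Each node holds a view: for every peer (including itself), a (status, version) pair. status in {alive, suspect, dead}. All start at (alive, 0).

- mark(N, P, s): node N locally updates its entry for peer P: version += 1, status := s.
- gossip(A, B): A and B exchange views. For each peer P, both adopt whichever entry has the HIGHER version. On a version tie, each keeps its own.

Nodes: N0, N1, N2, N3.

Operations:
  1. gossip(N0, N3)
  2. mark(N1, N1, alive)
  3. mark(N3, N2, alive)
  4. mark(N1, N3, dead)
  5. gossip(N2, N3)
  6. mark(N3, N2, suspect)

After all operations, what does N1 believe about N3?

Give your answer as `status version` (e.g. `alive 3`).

Op 1: gossip N0<->N3 -> N0.N0=(alive,v0) N0.N1=(alive,v0) N0.N2=(alive,v0) N0.N3=(alive,v0) | N3.N0=(alive,v0) N3.N1=(alive,v0) N3.N2=(alive,v0) N3.N3=(alive,v0)
Op 2: N1 marks N1=alive -> (alive,v1)
Op 3: N3 marks N2=alive -> (alive,v1)
Op 4: N1 marks N3=dead -> (dead,v1)
Op 5: gossip N2<->N3 -> N2.N0=(alive,v0) N2.N1=(alive,v0) N2.N2=(alive,v1) N2.N3=(alive,v0) | N3.N0=(alive,v0) N3.N1=(alive,v0) N3.N2=(alive,v1) N3.N3=(alive,v0)
Op 6: N3 marks N2=suspect -> (suspect,v2)

Answer: dead 1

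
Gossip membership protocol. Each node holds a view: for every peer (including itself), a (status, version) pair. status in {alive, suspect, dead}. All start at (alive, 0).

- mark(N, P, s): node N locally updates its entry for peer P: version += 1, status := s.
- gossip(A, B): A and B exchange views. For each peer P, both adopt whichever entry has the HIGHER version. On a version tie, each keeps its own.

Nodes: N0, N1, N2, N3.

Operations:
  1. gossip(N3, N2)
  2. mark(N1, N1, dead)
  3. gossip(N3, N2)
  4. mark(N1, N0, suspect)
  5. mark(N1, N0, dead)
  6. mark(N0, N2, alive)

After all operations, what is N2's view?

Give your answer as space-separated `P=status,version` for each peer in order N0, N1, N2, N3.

Op 1: gossip N3<->N2 -> N3.N0=(alive,v0) N3.N1=(alive,v0) N3.N2=(alive,v0) N3.N3=(alive,v0) | N2.N0=(alive,v0) N2.N1=(alive,v0) N2.N2=(alive,v0) N2.N3=(alive,v0)
Op 2: N1 marks N1=dead -> (dead,v1)
Op 3: gossip N3<->N2 -> N3.N0=(alive,v0) N3.N1=(alive,v0) N3.N2=(alive,v0) N3.N3=(alive,v0) | N2.N0=(alive,v0) N2.N1=(alive,v0) N2.N2=(alive,v0) N2.N3=(alive,v0)
Op 4: N1 marks N0=suspect -> (suspect,v1)
Op 5: N1 marks N0=dead -> (dead,v2)
Op 6: N0 marks N2=alive -> (alive,v1)

Answer: N0=alive,0 N1=alive,0 N2=alive,0 N3=alive,0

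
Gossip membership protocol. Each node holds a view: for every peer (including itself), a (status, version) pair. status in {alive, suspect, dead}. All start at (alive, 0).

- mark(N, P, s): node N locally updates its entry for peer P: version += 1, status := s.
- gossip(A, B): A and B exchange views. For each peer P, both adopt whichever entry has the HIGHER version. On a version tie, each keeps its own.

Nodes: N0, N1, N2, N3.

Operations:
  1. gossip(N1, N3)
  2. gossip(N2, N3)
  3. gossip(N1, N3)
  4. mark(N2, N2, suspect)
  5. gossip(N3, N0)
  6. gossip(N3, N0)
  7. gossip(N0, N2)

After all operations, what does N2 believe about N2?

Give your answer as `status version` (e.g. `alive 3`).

Answer: suspect 1

Derivation:
Op 1: gossip N1<->N3 -> N1.N0=(alive,v0) N1.N1=(alive,v0) N1.N2=(alive,v0) N1.N3=(alive,v0) | N3.N0=(alive,v0) N3.N1=(alive,v0) N3.N2=(alive,v0) N3.N3=(alive,v0)
Op 2: gossip N2<->N3 -> N2.N0=(alive,v0) N2.N1=(alive,v0) N2.N2=(alive,v0) N2.N3=(alive,v0) | N3.N0=(alive,v0) N3.N1=(alive,v0) N3.N2=(alive,v0) N3.N3=(alive,v0)
Op 3: gossip N1<->N3 -> N1.N0=(alive,v0) N1.N1=(alive,v0) N1.N2=(alive,v0) N1.N3=(alive,v0) | N3.N0=(alive,v0) N3.N1=(alive,v0) N3.N2=(alive,v0) N3.N3=(alive,v0)
Op 4: N2 marks N2=suspect -> (suspect,v1)
Op 5: gossip N3<->N0 -> N3.N0=(alive,v0) N3.N1=(alive,v0) N3.N2=(alive,v0) N3.N3=(alive,v0) | N0.N0=(alive,v0) N0.N1=(alive,v0) N0.N2=(alive,v0) N0.N3=(alive,v0)
Op 6: gossip N3<->N0 -> N3.N0=(alive,v0) N3.N1=(alive,v0) N3.N2=(alive,v0) N3.N3=(alive,v0) | N0.N0=(alive,v0) N0.N1=(alive,v0) N0.N2=(alive,v0) N0.N3=(alive,v0)
Op 7: gossip N0<->N2 -> N0.N0=(alive,v0) N0.N1=(alive,v0) N0.N2=(suspect,v1) N0.N3=(alive,v0) | N2.N0=(alive,v0) N2.N1=(alive,v0) N2.N2=(suspect,v1) N2.N3=(alive,v0)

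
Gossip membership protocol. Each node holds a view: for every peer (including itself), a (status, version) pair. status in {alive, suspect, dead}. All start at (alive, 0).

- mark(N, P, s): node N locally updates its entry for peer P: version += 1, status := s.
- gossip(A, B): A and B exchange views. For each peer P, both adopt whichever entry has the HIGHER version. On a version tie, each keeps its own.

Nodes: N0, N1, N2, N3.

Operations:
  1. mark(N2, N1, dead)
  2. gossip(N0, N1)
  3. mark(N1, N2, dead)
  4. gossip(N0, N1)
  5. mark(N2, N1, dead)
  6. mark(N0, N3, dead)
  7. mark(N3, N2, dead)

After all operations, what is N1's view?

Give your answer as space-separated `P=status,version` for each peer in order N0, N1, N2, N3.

Answer: N0=alive,0 N1=alive,0 N2=dead,1 N3=alive,0

Derivation:
Op 1: N2 marks N1=dead -> (dead,v1)
Op 2: gossip N0<->N1 -> N0.N0=(alive,v0) N0.N1=(alive,v0) N0.N2=(alive,v0) N0.N3=(alive,v0) | N1.N0=(alive,v0) N1.N1=(alive,v0) N1.N2=(alive,v0) N1.N3=(alive,v0)
Op 3: N1 marks N2=dead -> (dead,v1)
Op 4: gossip N0<->N1 -> N0.N0=(alive,v0) N0.N1=(alive,v0) N0.N2=(dead,v1) N0.N3=(alive,v0) | N1.N0=(alive,v0) N1.N1=(alive,v0) N1.N2=(dead,v1) N1.N3=(alive,v0)
Op 5: N2 marks N1=dead -> (dead,v2)
Op 6: N0 marks N3=dead -> (dead,v1)
Op 7: N3 marks N2=dead -> (dead,v1)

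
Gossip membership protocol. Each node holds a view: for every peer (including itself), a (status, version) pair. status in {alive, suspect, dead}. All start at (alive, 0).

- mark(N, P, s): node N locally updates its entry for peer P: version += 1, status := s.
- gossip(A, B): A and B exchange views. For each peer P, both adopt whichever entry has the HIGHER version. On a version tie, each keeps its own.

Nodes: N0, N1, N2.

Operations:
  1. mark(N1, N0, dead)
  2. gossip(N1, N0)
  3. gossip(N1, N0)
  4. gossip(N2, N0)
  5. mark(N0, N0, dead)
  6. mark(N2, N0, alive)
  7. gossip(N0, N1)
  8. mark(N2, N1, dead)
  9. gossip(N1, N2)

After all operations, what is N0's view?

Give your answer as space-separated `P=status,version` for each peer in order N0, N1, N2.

Op 1: N1 marks N0=dead -> (dead,v1)
Op 2: gossip N1<->N0 -> N1.N0=(dead,v1) N1.N1=(alive,v0) N1.N2=(alive,v0) | N0.N0=(dead,v1) N0.N1=(alive,v0) N0.N2=(alive,v0)
Op 3: gossip N1<->N0 -> N1.N0=(dead,v1) N1.N1=(alive,v0) N1.N2=(alive,v0) | N0.N0=(dead,v1) N0.N1=(alive,v0) N0.N2=(alive,v0)
Op 4: gossip N2<->N0 -> N2.N0=(dead,v1) N2.N1=(alive,v0) N2.N2=(alive,v0) | N0.N0=(dead,v1) N0.N1=(alive,v0) N0.N2=(alive,v0)
Op 5: N0 marks N0=dead -> (dead,v2)
Op 6: N2 marks N0=alive -> (alive,v2)
Op 7: gossip N0<->N1 -> N0.N0=(dead,v2) N0.N1=(alive,v0) N0.N2=(alive,v0) | N1.N0=(dead,v2) N1.N1=(alive,v0) N1.N2=(alive,v0)
Op 8: N2 marks N1=dead -> (dead,v1)
Op 9: gossip N1<->N2 -> N1.N0=(dead,v2) N1.N1=(dead,v1) N1.N2=(alive,v0) | N2.N0=(alive,v2) N2.N1=(dead,v1) N2.N2=(alive,v0)

Answer: N0=dead,2 N1=alive,0 N2=alive,0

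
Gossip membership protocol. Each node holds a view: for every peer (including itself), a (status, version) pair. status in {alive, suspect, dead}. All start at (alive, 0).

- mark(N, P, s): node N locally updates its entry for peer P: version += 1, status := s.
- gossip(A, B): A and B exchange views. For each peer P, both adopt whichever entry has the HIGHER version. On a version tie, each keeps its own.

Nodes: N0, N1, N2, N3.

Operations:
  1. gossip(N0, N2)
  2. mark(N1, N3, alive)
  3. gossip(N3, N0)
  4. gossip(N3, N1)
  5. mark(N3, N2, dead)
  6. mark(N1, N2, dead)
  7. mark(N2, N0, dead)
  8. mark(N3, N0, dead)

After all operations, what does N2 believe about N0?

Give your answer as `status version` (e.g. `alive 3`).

Op 1: gossip N0<->N2 -> N0.N0=(alive,v0) N0.N1=(alive,v0) N0.N2=(alive,v0) N0.N3=(alive,v0) | N2.N0=(alive,v0) N2.N1=(alive,v0) N2.N2=(alive,v0) N2.N3=(alive,v0)
Op 2: N1 marks N3=alive -> (alive,v1)
Op 3: gossip N3<->N0 -> N3.N0=(alive,v0) N3.N1=(alive,v0) N3.N2=(alive,v0) N3.N3=(alive,v0) | N0.N0=(alive,v0) N0.N1=(alive,v0) N0.N2=(alive,v0) N0.N3=(alive,v0)
Op 4: gossip N3<->N1 -> N3.N0=(alive,v0) N3.N1=(alive,v0) N3.N2=(alive,v0) N3.N3=(alive,v1) | N1.N0=(alive,v0) N1.N1=(alive,v0) N1.N2=(alive,v0) N1.N3=(alive,v1)
Op 5: N3 marks N2=dead -> (dead,v1)
Op 6: N1 marks N2=dead -> (dead,v1)
Op 7: N2 marks N0=dead -> (dead,v1)
Op 8: N3 marks N0=dead -> (dead,v1)

Answer: dead 1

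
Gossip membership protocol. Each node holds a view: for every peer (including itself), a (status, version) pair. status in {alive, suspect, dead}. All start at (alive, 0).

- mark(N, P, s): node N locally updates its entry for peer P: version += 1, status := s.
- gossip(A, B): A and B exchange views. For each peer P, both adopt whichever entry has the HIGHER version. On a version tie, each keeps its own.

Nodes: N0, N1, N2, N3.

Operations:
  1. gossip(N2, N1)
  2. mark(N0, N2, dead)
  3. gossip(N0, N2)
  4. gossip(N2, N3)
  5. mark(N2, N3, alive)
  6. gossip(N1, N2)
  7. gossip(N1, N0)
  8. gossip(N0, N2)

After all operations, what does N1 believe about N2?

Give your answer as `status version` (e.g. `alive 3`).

Op 1: gossip N2<->N1 -> N2.N0=(alive,v0) N2.N1=(alive,v0) N2.N2=(alive,v0) N2.N3=(alive,v0) | N1.N0=(alive,v0) N1.N1=(alive,v0) N1.N2=(alive,v0) N1.N3=(alive,v0)
Op 2: N0 marks N2=dead -> (dead,v1)
Op 3: gossip N0<->N2 -> N0.N0=(alive,v0) N0.N1=(alive,v0) N0.N2=(dead,v1) N0.N3=(alive,v0) | N2.N0=(alive,v0) N2.N1=(alive,v0) N2.N2=(dead,v1) N2.N3=(alive,v0)
Op 4: gossip N2<->N3 -> N2.N0=(alive,v0) N2.N1=(alive,v0) N2.N2=(dead,v1) N2.N3=(alive,v0) | N3.N0=(alive,v0) N3.N1=(alive,v0) N3.N2=(dead,v1) N3.N3=(alive,v0)
Op 5: N2 marks N3=alive -> (alive,v1)
Op 6: gossip N1<->N2 -> N1.N0=(alive,v0) N1.N1=(alive,v0) N1.N2=(dead,v1) N1.N3=(alive,v1) | N2.N0=(alive,v0) N2.N1=(alive,v0) N2.N2=(dead,v1) N2.N3=(alive,v1)
Op 7: gossip N1<->N0 -> N1.N0=(alive,v0) N1.N1=(alive,v0) N1.N2=(dead,v1) N1.N3=(alive,v1) | N0.N0=(alive,v0) N0.N1=(alive,v0) N0.N2=(dead,v1) N0.N3=(alive,v1)
Op 8: gossip N0<->N2 -> N0.N0=(alive,v0) N0.N1=(alive,v0) N0.N2=(dead,v1) N0.N3=(alive,v1) | N2.N0=(alive,v0) N2.N1=(alive,v0) N2.N2=(dead,v1) N2.N3=(alive,v1)

Answer: dead 1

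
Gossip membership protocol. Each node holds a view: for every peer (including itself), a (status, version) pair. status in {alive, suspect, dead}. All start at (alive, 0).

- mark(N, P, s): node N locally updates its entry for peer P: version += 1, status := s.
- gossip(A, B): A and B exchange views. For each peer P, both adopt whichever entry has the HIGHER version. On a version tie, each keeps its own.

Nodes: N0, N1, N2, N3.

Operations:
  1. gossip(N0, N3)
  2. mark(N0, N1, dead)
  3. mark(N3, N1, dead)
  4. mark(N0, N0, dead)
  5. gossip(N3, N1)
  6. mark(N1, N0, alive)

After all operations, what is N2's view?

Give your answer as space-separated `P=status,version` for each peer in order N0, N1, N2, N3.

Op 1: gossip N0<->N3 -> N0.N0=(alive,v0) N0.N1=(alive,v0) N0.N2=(alive,v0) N0.N3=(alive,v0) | N3.N0=(alive,v0) N3.N1=(alive,v0) N3.N2=(alive,v0) N3.N3=(alive,v0)
Op 2: N0 marks N1=dead -> (dead,v1)
Op 3: N3 marks N1=dead -> (dead,v1)
Op 4: N0 marks N0=dead -> (dead,v1)
Op 5: gossip N3<->N1 -> N3.N0=(alive,v0) N3.N1=(dead,v1) N3.N2=(alive,v0) N3.N3=(alive,v0) | N1.N0=(alive,v0) N1.N1=(dead,v1) N1.N2=(alive,v0) N1.N3=(alive,v0)
Op 6: N1 marks N0=alive -> (alive,v1)

Answer: N0=alive,0 N1=alive,0 N2=alive,0 N3=alive,0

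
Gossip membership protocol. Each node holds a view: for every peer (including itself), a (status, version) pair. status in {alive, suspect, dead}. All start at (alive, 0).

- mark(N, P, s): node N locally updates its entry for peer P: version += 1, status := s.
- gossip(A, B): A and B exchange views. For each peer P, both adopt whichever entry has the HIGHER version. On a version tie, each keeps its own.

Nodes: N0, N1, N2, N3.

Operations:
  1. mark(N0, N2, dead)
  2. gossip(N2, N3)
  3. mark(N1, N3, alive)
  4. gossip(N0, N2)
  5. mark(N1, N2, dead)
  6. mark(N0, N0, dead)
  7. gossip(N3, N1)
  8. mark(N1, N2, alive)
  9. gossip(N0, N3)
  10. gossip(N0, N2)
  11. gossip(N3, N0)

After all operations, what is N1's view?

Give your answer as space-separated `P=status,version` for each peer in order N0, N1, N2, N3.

Op 1: N0 marks N2=dead -> (dead,v1)
Op 2: gossip N2<->N3 -> N2.N0=(alive,v0) N2.N1=(alive,v0) N2.N2=(alive,v0) N2.N3=(alive,v0) | N3.N0=(alive,v0) N3.N1=(alive,v0) N3.N2=(alive,v0) N3.N3=(alive,v0)
Op 3: N1 marks N3=alive -> (alive,v1)
Op 4: gossip N0<->N2 -> N0.N0=(alive,v0) N0.N1=(alive,v0) N0.N2=(dead,v1) N0.N3=(alive,v0) | N2.N0=(alive,v0) N2.N1=(alive,v0) N2.N2=(dead,v1) N2.N3=(alive,v0)
Op 5: N1 marks N2=dead -> (dead,v1)
Op 6: N0 marks N0=dead -> (dead,v1)
Op 7: gossip N3<->N1 -> N3.N0=(alive,v0) N3.N1=(alive,v0) N3.N2=(dead,v1) N3.N3=(alive,v1) | N1.N0=(alive,v0) N1.N1=(alive,v0) N1.N2=(dead,v1) N1.N3=(alive,v1)
Op 8: N1 marks N2=alive -> (alive,v2)
Op 9: gossip N0<->N3 -> N0.N0=(dead,v1) N0.N1=(alive,v0) N0.N2=(dead,v1) N0.N3=(alive,v1) | N3.N0=(dead,v1) N3.N1=(alive,v0) N3.N2=(dead,v1) N3.N3=(alive,v1)
Op 10: gossip N0<->N2 -> N0.N0=(dead,v1) N0.N1=(alive,v0) N0.N2=(dead,v1) N0.N3=(alive,v1) | N2.N0=(dead,v1) N2.N1=(alive,v0) N2.N2=(dead,v1) N2.N3=(alive,v1)
Op 11: gossip N3<->N0 -> N3.N0=(dead,v1) N3.N1=(alive,v0) N3.N2=(dead,v1) N3.N3=(alive,v1) | N0.N0=(dead,v1) N0.N1=(alive,v0) N0.N2=(dead,v1) N0.N3=(alive,v1)

Answer: N0=alive,0 N1=alive,0 N2=alive,2 N3=alive,1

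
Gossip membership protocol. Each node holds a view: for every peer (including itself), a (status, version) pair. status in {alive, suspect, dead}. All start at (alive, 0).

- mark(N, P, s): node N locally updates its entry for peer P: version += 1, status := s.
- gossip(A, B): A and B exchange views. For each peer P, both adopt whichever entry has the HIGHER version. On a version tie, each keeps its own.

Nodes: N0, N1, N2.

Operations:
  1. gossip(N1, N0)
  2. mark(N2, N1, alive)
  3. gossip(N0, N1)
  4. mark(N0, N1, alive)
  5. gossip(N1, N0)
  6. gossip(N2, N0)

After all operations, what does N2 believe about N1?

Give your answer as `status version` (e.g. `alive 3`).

Answer: alive 1

Derivation:
Op 1: gossip N1<->N0 -> N1.N0=(alive,v0) N1.N1=(alive,v0) N1.N2=(alive,v0) | N0.N0=(alive,v0) N0.N1=(alive,v0) N0.N2=(alive,v0)
Op 2: N2 marks N1=alive -> (alive,v1)
Op 3: gossip N0<->N1 -> N0.N0=(alive,v0) N0.N1=(alive,v0) N0.N2=(alive,v0) | N1.N0=(alive,v0) N1.N1=(alive,v0) N1.N2=(alive,v0)
Op 4: N0 marks N1=alive -> (alive,v1)
Op 5: gossip N1<->N0 -> N1.N0=(alive,v0) N1.N1=(alive,v1) N1.N2=(alive,v0) | N0.N0=(alive,v0) N0.N1=(alive,v1) N0.N2=(alive,v0)
Op 6: gossip N2<->N0 -> N2.N0=(alive,v0) N2.N1=(alive,v1) N2.N2=(alive,v0) | N0.N0=(alive,v0) N0.N1=(alive,v1) N0.N2=(alive,v0)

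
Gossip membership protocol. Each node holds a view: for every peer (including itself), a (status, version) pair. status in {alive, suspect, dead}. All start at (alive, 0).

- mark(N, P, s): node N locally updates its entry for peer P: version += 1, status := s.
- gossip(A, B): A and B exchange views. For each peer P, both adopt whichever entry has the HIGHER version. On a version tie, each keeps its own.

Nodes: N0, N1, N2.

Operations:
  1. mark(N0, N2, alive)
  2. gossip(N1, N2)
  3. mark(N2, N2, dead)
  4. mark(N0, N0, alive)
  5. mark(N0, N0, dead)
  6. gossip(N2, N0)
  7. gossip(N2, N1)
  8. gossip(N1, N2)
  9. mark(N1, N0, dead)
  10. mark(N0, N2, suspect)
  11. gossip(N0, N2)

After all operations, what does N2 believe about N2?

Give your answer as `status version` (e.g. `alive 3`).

Answer: suspect 2

Derivation:
Op 1: N0 marks N2=alive -> (alive,v1)
Op 2: gossip N1<->N2 -> N1.N0=(alive,v0) N1.N1=(alive,v0) N1.N2=(alive,v0) | N2.N0=(alive,v0) N2.N1=(alive,v0) N2.N2=(alive,v0)
Op 3: N2 marks N2=dead -> (dead,v1)
Op 4: N0 marks N0=alive -> (alive,v1)
Op 5: N0 marks N0=dead -> (dead,v2)
Op 6: gossip N2<->N0 -> N2.N0=(dead,v2) N2.N1=(alive,v0) N2.N2=(dead,v1) | N0.N0=(dead,v2) N0.N1=(alive,v0) N0.N2=(alive,v1)
Op 7: gossip N2<->N1 -> N2.N0=(dead,v2) N2.N1=(alive,v0) N2.N2=(dead,v1) | N1.N0=(dead,v2) N1.N1=(alive,v0) N1.N2=(dead,v1)
Op 8: gossip N1<->N2 -> N1.N0=(dead,v2) N1.N1=(alive,v0) N1.N2=(dead,v1) | N2.N0=(dead,v2) N2.N1=(alive,v0) N2.N2=(dead,v1)
Op 9: N1 marks N0=dead -> (dead,v3)
Op 10: N0 marks N2=suspect -> (suspect,v2)
Op 11: gossip N0<->N2 -> N0.N0=(dead,v2) N0.N1=(alive,v0) N0.N2=(suspect,v2) | N2.N0=(dead,v2) N2.N1=(alive,v0) N2.N2=(suspect,v2)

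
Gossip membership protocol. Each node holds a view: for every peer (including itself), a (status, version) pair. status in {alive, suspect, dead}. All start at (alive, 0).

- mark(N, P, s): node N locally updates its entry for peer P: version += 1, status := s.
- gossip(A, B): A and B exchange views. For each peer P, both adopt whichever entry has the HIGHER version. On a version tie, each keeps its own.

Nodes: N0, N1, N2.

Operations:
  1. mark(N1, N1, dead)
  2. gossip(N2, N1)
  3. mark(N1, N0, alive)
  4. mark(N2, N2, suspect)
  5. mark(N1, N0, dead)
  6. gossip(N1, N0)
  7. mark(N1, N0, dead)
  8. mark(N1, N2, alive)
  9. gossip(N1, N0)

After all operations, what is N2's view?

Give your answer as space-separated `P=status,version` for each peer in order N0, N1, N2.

Answer: N0=alive,0 N1=dead,1 N2=suspect,1

Derivation:
Op 1: N1 marks N1=dead -> (dead,v1)
Op 2: gossip N2<->N1 -> N2.N0=(alive,v0) N2.N1=(dead,v1) N2.N2=(alive,v0) | N1.N0=(alive,v0) N1.N1=(dead,v1) N1.N2=(alive,v0)
Op 3: N1 marks N0=alive -> (alive,v1)
Op 4: N2 marks N2=suspect -> (suspect,v1)
Op 5: N1 marks N0=dead -> (dead,v2)
Op 6: gossip N1<->N0 -> N1.N0=(dead,v2) N1.N1=(dead,v1) N1.N2=(alive,v0) | N0.N0=(dead,v2) N0.N1=(dead,v1) N0.N2=(alive,v0)
Op 7: N1 marks N0=dead -> (dead,v3)
Op 8: N1 marks N2=alive -> (alive,v1)
Op 9: gossip N1<->N0 -> N1.N0=(dead,v3) N1.N1=(dead,v1) N1.N2=(alive,v1) | N0.N0=(dead,v3) N0.N1=(dead,v1) N0.N2=(alive,v1)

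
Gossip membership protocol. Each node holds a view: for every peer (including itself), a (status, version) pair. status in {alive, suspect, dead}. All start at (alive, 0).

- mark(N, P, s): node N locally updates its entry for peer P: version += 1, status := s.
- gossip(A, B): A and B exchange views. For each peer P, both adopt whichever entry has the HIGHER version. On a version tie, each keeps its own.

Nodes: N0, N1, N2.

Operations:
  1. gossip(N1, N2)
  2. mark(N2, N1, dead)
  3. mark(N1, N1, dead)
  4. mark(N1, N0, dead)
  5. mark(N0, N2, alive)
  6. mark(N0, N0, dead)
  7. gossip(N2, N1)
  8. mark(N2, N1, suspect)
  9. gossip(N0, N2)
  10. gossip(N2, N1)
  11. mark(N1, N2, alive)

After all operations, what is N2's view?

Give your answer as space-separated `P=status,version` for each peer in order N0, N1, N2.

Op 1: gossip N1<->N2 -> N1.N0=(alive,v0) N1.N1=(alive,v0) N1.N2=(alive,v0) | N2.N0=(alive,v0) N2.N1=(alive,v0) N2.N2=(alive,v0)
Op 2: N2 marks N1=dead -> (dead,v1)
Op 3: N1 marks N1=dead -> (dead,v1)
Op 4: N1 marks N0=dead -> (dead,v1)
Op 5: N0 marks N2=alive -> (alive,v1)
Op 6: N0 marks N0=dead -> (dead,v1)
Op 7: gossip N2<->N1 -> N2.N0=(dead,v1) N2.N1=(dead,v1) N2.N2=(alive,v0) | N1.N0=(dead,v1) N1.N1=(dead,v1) N1.N2=(alive,v0)
Op 8: N2 marks N1=suspect -> (suspect,v2)
Op 9: gossip N0<->N2 -> N0.N0=(dead,v1) N0.N1=(suspect,v2) N0.N2=(alive,v1) | N2.N0=(dead,v1) N2.N1=(suspect,v2) N2.N2=(alive,v1)
Op 10: gossip N2<->N1 -> N2.N0=(dead,v1) N2.N1=(suspect,v2) N2.N2=(alive,v1) | N1.N0=(dead,v1) N1.N1=(suspect,v2) N1.N2=(alive,v1)
Op 11: N1 marks N2=alive -> (alive,v2)

Answer: N0=dead,1 N1=suspect,2 N2=alive,1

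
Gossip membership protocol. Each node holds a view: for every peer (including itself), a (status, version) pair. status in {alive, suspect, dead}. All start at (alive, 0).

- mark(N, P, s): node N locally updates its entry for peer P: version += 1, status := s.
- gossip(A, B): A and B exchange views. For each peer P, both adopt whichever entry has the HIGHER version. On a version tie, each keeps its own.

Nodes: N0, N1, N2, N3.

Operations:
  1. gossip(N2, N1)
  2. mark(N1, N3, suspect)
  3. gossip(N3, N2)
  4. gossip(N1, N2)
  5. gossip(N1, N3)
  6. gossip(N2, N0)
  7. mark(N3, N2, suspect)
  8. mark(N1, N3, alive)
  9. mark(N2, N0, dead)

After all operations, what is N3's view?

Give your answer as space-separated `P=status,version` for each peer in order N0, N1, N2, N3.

Answer: N0=alive,0 N1=alive,0 N2=suspect,1 N3=suspect,1

Derivation:
Op 1: gossip N2<->N1 -> N2.N0=(alive,v0) N2.N1=(alive,v0) N2.N2=(alive,v0) N2.N3=(alive,v0) | N1.N0=(alive,v0) N1.N1=(alive,v0) N1.N2=(alive,v0) N1.N3=(alive,v0)
Op 2: N1 marks N3=suspect -> (suspect,v1)
Op 3: gossip N3<->N2 -> N3.N0=(alive,v0) N3.N1=(alive,v0) N3.N2=(alive,v0) N3.N3=(alive,v0) | N2.N0=(alive,v0) N2.N1=(alive,v0) N2.N2=(alive,v0) N2.N3=(alive,v0)
Op 4: gossip N1<->N2 -> N1.N0=(alive,v0) N1.N1=(alive,v0) N1.N2=(alive,v0) N1.N3=(suspect,v1) | N2.N0=(alive,v0) N2.N1=(alive,v0) N2.N2=(alive,v0) N2.N3=(suspect,v1)
Op 5: gossip N1<->N3 -> N1.N0=(alive,v0) N1.N1=(alive,v0) N1.N2=(alive,v0) N1.N3=(suspect,v1) | N3.N0=(alive,v0) N3.N1=(alive,v0) N3.N2=(alive,v0) N3.N3=(suspect,v1)
Op 6: gossip N2<->N0 -> N2.N0=(alive,v0) N2.N1=(alive,v0) N2.N2=(alive,v0) N2.N3=(suspect,v1) | N0.N0=(alive,v0) N0.N1=(alive,v0) N0.N2=(alive,v0) N0.N3=(suspect,v1)
Op 7: N3 marks N2=suspect -> (suspect,v1)
Op 8: N1 marks N3=alive -> (alive,v2)
Op 9: N2 marks N0=dead -> (dead,v1)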